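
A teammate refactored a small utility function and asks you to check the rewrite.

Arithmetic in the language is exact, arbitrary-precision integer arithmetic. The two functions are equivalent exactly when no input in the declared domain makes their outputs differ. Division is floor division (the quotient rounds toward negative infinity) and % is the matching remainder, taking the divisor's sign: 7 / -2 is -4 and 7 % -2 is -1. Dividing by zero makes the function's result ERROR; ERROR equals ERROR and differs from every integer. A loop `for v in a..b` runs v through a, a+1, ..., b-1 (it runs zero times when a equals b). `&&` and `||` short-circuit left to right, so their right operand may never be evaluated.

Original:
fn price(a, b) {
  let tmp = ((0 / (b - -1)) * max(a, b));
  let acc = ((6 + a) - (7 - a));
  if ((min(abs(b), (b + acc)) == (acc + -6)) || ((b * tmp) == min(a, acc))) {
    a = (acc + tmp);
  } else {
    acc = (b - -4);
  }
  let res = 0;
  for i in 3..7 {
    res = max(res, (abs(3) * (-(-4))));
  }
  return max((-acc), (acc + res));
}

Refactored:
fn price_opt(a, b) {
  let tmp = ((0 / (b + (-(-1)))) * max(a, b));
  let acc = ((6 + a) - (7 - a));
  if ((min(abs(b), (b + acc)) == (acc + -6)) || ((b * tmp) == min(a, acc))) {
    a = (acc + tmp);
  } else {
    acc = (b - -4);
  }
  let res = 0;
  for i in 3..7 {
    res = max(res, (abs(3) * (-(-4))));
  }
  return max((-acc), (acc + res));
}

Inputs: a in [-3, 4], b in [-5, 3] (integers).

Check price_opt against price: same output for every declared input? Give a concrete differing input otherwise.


The two are interchangeable: arithmetic usage differs, and every declared input agrees.
Spot check at a=0, b=1 — price: tmp becomes 0; next acc becomes -1; next ((min(abs(b), (b + acc)) == (acc + -6)) || ((b * tmp) == min(a, acc))) evaluates to false; next acc becomes 5; next res becomes 0; next at i=3:; next res becomes 12; next at i=4:; next res becomes 12; next at i=5:; next res becomes 12; next at i=6:; next res becomes 12; next final value 17. price_opt: tmp becomes 0; next acc becomes -1; next ((min(abs(b), (b + acc)) == (acc + -6)) || ((b * tmp) == min(a, acc))) evaluates to false; next acc becomes 5; next res becomes 0; next at i=3:; next res becomes 12; next at i=4:; next res becomes 12; next at i=5:; next res becomes 12; next at i=6:; next res becomes 12; next final value 17. Both give 17.
Checked all 72 inputs in the declared domain: the outputs agree on every one.
verdict: equivalent


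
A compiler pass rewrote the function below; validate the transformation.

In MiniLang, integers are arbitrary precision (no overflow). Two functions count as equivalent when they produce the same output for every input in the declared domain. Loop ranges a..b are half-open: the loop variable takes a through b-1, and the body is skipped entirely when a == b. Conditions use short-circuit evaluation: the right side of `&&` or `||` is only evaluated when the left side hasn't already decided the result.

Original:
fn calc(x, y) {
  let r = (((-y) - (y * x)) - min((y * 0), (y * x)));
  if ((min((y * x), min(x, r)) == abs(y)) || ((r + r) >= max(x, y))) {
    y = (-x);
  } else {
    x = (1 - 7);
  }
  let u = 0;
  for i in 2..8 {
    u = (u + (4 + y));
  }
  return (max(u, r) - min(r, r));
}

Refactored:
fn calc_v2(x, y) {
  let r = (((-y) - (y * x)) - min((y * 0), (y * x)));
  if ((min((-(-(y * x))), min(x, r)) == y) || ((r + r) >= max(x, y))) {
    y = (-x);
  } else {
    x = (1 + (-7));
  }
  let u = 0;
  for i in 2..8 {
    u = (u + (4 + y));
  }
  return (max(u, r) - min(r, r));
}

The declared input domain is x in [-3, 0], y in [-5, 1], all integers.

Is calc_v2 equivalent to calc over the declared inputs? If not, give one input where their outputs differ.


The rewrite breaks on x=-2, y=-5, where the results are 0 and 41.
calc: r becomes -5; next ((min((y * x), min(x, r)) == abs(y)) || ((r + r) >= max(x, y))) evaluates to false; next x becomes -6; next u becomes 0; next at i=2:; next u becomes -1; next at i=3:; next u becomes -2; next at i=4:; next u becomes -3; next at i=5:; next u becomes -4; next at i=6:; next u becomes -5; next at i=7:; next u becomes -6; next final value 0
calc_v2: r becomes -5; next ((min((-(-(y * x))), min(x, r)) == y) || ((r + r) >= max(x, y))) evaluates to true; next y becomes 2; next u becomes 0; next at i=2:; next u becomes 6; next at i=3:; next u becomes 12; next at i=4:; next u becomes 18; next at i=5:; next u becomes 24; next at i=6:; next u becomes 30; next at i=7:; next u becomes 36; next final value 41
verdict: not equivalent; witness: x=-2, y=-5


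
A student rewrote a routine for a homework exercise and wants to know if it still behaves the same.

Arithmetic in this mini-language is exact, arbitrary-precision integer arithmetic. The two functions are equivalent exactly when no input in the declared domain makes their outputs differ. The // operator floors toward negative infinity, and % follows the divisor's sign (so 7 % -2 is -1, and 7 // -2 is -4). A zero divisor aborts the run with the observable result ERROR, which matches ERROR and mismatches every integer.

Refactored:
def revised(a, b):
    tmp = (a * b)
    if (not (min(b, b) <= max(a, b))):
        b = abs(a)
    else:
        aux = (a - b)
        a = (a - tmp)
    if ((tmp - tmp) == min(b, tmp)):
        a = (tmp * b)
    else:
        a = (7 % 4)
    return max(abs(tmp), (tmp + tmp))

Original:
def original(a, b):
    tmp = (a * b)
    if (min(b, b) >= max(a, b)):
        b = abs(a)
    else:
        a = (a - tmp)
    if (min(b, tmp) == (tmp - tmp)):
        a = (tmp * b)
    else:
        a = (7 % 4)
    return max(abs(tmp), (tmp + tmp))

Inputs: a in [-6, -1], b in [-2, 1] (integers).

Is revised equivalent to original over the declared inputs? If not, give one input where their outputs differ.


There is a behavioral-looking edit here, yet the outcome never shifts on this domain.
Spot check at a=-3, b=1 — original: tmp becomes -3; next (min(b, b) >= max(a, b)) evaluates to true; next b becomes 3; next (min(b, tmp) == (tmp - tmp)) evaluates to false; next a becomes 3; next final value 3. revised: tmp becomes -3; next (not (min(b, b) <= max(a, b))) evaluates to false; next aux becomes -4; next a becomes 0; next ((tmp - tmp) == min(b, tmp)) evaluates to false; next a becomes 3; next final value 3. Both give 3.
Checked all 24 inputs in the declared domain: the outputs agree on every one.
verdict: equivalent


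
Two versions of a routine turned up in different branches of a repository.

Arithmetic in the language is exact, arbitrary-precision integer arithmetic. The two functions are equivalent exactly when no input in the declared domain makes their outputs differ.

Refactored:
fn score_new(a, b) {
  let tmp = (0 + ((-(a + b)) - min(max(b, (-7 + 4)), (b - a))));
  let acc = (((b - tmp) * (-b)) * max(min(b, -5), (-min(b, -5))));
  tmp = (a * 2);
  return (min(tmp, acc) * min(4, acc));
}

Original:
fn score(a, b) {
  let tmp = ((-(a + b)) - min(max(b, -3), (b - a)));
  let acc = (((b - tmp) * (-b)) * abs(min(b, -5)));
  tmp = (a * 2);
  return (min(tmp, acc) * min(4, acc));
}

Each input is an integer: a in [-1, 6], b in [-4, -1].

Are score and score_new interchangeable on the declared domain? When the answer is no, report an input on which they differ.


Equivalent — the differences include arithmetic usage differs; and constant usage differs; and min/max/abs usage differs, yet no declared input distinguishes the two.
One worked example (a=-1, b=-1) — score: tmp becomes 3; next acc becomes -20; next tmp becomes -2; next final value 400; score_new: tmp becomes 3; next acc becomes -20; next tmp becomes -2; next final value 400; agreement on 400.
Across all 32 domain points the two functions coincide.
verdict: equivalent


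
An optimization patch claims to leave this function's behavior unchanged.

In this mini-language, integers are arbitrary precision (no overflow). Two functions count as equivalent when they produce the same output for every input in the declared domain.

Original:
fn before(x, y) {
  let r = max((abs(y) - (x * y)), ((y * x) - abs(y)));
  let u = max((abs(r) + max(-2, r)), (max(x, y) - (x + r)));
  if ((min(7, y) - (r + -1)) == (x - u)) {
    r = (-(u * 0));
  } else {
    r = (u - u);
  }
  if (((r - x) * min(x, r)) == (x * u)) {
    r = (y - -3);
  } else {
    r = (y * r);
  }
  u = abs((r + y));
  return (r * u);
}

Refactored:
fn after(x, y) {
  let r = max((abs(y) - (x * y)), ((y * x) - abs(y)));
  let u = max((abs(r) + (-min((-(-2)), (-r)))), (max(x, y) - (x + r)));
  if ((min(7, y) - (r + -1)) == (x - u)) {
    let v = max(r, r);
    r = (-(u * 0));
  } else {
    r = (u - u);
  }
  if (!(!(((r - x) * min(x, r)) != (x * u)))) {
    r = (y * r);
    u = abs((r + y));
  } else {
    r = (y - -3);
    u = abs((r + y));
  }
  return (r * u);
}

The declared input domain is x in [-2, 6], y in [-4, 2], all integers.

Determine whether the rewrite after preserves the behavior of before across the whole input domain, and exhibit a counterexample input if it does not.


Equivalent — the differences include statement counts differ; and local variable names differ; and boolean connective usage differs; and min/max/abs usage differs; and arithmetic usage differs; and comparison usage differs, yet no declared input distinguishes the two.
One worked example (x=1, y=1) — before: r = 0; u = 0; ((min(7, y) - (r + -1)) == (x - u)) -> false; r = 0; (((r - x) * min(x, r)) == (x * u)) -> true; r = 4; u = 5; return 20; after: r = 0; u = 0; ((min(7, y) - (r + -1)) == (x - u)) -> false; r = 0; (!(!(((r - x) * min(x, r)) != (x * u)))) -> false; r = 4; u = 5; return 20; agreement on 20.
Across all 63 domain points the two functions coincide.
verdict: equivalent


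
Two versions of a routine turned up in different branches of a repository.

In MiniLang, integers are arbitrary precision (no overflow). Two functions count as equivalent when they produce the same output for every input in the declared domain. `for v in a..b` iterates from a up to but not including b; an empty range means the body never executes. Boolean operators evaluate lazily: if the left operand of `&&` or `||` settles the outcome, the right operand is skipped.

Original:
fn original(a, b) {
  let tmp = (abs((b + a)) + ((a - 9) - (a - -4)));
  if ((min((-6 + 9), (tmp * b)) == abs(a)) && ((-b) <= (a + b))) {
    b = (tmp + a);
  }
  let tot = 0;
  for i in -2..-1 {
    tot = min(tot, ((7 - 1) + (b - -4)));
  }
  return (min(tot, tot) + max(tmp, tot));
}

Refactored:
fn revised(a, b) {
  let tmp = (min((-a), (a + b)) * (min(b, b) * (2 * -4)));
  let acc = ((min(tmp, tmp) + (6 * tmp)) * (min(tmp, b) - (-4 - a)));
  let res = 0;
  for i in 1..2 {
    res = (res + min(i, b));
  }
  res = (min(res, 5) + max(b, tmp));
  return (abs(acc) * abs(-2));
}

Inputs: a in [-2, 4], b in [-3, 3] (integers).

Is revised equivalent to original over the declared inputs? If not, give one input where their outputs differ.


Evaluate both at a=-2, b=-3.
original: tmp = -8; ((min((-6 + 9), (tmp * b)) == abs(a)) && ((-b) <= (a + b))) -> false; tot = 0; [i=-2]; tot = 0; return 0
revised: tmp = -120; acc = 99120; res = 0; [i=1]; res = -3; res = -6; return 198240
0 != 198240, so the rewrite changes behavior.
verdict: not equivalent; witness: a=-2, b=-3


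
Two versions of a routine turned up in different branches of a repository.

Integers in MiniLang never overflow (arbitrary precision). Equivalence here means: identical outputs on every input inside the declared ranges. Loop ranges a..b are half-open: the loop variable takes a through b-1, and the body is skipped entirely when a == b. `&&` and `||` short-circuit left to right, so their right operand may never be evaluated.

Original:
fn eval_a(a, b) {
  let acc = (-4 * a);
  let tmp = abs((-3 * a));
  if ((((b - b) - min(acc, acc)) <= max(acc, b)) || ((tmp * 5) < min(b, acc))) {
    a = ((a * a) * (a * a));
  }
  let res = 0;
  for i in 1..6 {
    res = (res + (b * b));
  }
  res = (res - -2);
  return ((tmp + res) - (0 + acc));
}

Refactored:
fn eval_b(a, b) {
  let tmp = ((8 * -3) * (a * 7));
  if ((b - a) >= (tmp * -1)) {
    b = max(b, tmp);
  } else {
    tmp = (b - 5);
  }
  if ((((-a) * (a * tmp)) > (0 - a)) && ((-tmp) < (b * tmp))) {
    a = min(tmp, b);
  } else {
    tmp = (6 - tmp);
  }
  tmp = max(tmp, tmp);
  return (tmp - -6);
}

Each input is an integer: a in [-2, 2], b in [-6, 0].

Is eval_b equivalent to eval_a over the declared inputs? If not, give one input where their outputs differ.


These are not equivalent — on a=-2, b=-6 the outputs split (180 vs -324).
eval_a: acc becomes 8; next tmp becomes 6; next ((((b - b) - min(acc, acc)) <= max(acc, b)) || ((tmp * 5) < min(b, acc))) evaluates to true; next a becomes 16; next res becomes 0; next at i=1:; next res becomes 36; next at i=2:; next res becomes 72; next at i=3:; next res becomes 108; next at i=4:; next res becomes 144; next at i=5:; next res becomes 180; next res becomes 182; next final value 180
eval_b: tmp becomes 336; next ((b - a) >= (tmp * -1)) evaluates to true; next b becomes 336; next ((((-a) * (a * tmp)) > (0 - a)) && ((-tmp) < (b * tmp))) evaluates to false; next tmp becomes -330; next tmp becomes -330; next final value -324
verdict: not equivalent; witness: a=-2, b=-6


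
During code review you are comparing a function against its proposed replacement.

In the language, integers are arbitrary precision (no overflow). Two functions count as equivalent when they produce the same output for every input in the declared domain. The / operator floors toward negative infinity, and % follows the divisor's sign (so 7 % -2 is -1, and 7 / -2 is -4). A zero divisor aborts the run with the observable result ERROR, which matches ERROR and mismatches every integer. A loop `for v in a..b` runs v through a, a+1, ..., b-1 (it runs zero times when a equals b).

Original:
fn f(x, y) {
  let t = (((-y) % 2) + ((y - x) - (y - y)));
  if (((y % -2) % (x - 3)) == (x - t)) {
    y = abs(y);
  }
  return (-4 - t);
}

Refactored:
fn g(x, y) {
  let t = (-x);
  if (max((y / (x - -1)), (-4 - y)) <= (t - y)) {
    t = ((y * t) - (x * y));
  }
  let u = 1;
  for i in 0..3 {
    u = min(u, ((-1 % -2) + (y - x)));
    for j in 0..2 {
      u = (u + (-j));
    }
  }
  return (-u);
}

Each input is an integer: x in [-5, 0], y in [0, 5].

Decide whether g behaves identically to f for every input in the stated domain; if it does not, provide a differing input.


Run the pair on x=-5, y=0.
f: t := 5 | (((y % -2) % (x - 3)) == (x - t)): false | result -9
g: t := 5 | (max((y / (x - -1)), (-4 - y)) <= (t - y)): true | t := 0 | u := 1 | iter i=0: | u := 1 | iter j=0: | u := 1 | iter j=1: | u := 0 | iter i=1: | u := 0 | iter j=0: | u := 0 | iter j=1: | u := -1 | iter i=2: | u := -1 | iter j=0: | u := -1 | iter j=1: | u := -2 | result 2
-9 against 2: the behavior changed.
verdict: not equivalent; witness: x=-5, y=0


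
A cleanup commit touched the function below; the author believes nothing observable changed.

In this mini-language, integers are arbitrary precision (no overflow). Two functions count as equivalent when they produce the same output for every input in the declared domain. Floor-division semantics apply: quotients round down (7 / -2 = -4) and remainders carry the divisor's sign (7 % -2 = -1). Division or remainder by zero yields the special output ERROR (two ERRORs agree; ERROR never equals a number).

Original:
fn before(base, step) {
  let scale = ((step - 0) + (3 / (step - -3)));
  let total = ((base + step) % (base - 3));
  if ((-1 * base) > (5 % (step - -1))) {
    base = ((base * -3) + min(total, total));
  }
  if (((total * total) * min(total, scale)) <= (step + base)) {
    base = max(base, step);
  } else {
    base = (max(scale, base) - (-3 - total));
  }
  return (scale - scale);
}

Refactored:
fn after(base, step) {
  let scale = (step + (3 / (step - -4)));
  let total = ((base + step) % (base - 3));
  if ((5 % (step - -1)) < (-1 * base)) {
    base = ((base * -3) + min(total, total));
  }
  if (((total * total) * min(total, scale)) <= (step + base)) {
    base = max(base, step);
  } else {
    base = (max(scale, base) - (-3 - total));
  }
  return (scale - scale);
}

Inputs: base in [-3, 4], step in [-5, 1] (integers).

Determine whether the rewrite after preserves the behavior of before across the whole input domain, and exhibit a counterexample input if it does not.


At base=-3, step=-4: before gives 0, after gives ERROR.
verdict: not equivalent; witness: base=-3, step=-4


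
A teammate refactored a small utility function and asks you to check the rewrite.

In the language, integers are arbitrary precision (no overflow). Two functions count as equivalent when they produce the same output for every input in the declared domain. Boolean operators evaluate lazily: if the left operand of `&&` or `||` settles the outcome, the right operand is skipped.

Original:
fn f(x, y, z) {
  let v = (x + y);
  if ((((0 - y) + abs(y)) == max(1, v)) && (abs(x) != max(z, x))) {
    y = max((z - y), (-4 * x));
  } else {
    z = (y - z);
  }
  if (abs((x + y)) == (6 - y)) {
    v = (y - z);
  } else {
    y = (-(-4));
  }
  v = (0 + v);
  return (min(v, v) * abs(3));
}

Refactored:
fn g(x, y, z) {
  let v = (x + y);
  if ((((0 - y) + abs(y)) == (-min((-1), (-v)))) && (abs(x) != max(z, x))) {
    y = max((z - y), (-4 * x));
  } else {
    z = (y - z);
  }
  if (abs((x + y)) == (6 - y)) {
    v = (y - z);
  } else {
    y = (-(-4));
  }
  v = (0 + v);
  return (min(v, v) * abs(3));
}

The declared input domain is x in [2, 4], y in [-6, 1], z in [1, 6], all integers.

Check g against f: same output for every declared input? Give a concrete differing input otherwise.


The two versions differ — the changes include min/max/abs usage differs.
Tracing x=2, y=-6, z=6: f: v = -4; ((((0 - y) + abs(y)) == max(1, v)) && (abs(x) != max(z, x))) -> false; z = -12; (abs((x + y)) == (6 - y)) -> false; y = 4; v = -4; return -12 | g: v = -4; ((((0 - y) + abs(y)) == (-min((-1), (-v)))) && (abs(x) != max(z, x))) -> false; z = -12; (abs((x + y)) == (6 - y)) -> false; y = 4; v = -4; return -12 — matching result -12.
Sweeping the whole domain (144 inputs) finds no disagreement.
verdict: equivalent


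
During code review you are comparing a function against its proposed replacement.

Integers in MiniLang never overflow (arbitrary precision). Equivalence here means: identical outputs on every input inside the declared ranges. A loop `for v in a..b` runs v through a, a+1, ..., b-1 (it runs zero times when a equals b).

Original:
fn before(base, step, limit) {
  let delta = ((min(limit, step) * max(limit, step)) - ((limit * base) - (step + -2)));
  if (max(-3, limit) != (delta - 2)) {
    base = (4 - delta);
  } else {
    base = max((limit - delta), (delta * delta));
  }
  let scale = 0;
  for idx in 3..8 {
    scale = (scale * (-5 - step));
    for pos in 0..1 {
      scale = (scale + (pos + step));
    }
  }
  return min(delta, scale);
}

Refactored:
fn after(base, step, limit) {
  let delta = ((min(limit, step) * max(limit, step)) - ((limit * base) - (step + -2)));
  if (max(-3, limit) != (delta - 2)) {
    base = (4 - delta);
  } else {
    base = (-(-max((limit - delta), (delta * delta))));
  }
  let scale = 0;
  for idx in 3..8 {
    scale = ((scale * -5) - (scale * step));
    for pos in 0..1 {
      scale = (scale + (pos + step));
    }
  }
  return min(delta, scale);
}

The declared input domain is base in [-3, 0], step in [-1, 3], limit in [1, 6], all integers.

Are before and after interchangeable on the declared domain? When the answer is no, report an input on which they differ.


Equivalent — the differences include arithmetic usage differs, yet no declared input distinguishes the two.
One worked example (base=0, step=-1, limit=4) — before: delta = -7; (max(-3, limit) != (delta - 2)) -> true; base = 11; scale = 0; [idx=3]; scale = 0; [pos=0]; scale = -1; [idx=4]; scale = 4; [pos=0]; scale = 3; [idx=5]; scale = -12; [pos=0]; scale = -13; [idx=6]; scale = 52; [pos=0]; scale = 51; [idx=7]; scale = -204; [pos=0]; scale = -205; return -205; after: delta = -7; (max(-3, limit) != (delta - 2)) -> true; base = 11; scale = 0; [idx=3]; scale = 0; [pos=0]; scale = -1; [idx=4]; scale = 4; [pos=0]; scale = 3; [idx=5]; scale = -12; [pos=0]; scale = -13; [idx=6]; scale = 52; [pos=0]; scale = 51; [idx=7]; scale = -204; [pos=0]; scale = -205; return -205; agreement on -205.
Checked all 120 inputs in the declared domain: the outputs agree on every one.
verdict: equivalent


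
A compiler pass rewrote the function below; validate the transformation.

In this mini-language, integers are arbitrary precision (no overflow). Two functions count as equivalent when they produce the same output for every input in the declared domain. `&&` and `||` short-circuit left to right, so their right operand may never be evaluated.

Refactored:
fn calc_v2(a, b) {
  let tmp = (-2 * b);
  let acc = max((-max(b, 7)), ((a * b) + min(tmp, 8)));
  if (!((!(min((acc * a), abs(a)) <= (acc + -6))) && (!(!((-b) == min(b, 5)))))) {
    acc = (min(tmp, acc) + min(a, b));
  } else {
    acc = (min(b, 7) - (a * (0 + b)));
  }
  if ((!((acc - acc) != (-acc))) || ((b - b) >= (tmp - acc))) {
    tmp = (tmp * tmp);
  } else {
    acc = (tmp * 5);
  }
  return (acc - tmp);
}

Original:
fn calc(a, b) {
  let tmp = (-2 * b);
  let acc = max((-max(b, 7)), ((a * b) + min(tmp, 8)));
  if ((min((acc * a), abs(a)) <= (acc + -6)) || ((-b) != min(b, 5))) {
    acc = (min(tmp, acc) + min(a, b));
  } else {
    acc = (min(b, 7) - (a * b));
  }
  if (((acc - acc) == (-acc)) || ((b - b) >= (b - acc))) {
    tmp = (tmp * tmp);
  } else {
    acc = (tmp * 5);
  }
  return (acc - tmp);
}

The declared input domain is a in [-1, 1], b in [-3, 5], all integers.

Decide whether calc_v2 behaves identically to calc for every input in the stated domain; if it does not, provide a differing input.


The rewrite breaks on a=-1, b=-3, where the results are -33 and 24.
calc: tmp := 6 | acc := 9 | ((min((acc * a), abs(a)) <= (acc + -6)) || ((-b) != min(b, 5))): true | acc := 3 | (((acc - acc) == (-acc)) || ((b - b) >= (b - acc))): true | tmp := 36 | result -33
calc_v2: tmp := 6 | acc := 9 | (!((!(min((acc * a), abs(a)) <= (acc + -6))) && (!(!((-b) == min(b, 5)))))): true | acc := 3 | ((!((acc - acc) != (-acc))) || ((b - b) >= (tmp - acc))): false | acc := 30 | result 24
verdict: not equivalent; witness: a=-1, b=-3


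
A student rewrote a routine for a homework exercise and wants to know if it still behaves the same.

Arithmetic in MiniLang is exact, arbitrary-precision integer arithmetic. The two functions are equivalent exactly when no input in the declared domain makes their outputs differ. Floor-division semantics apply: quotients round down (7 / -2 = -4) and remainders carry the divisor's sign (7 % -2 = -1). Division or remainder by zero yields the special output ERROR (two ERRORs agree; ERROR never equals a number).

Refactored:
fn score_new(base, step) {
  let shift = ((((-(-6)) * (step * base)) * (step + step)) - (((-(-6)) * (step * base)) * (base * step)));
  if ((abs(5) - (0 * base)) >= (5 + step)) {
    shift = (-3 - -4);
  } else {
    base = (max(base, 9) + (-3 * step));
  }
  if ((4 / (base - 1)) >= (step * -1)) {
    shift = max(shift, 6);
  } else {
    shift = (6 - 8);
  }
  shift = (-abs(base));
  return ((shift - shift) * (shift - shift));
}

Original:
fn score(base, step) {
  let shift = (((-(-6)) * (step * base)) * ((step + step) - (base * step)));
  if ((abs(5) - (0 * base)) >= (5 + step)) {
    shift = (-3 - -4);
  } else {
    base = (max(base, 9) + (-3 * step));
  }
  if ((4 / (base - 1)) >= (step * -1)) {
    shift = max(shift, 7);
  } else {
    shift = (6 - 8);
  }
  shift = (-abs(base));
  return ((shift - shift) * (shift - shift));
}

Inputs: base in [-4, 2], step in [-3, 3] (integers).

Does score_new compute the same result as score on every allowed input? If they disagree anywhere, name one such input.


The one real change (`7` became `6`) has no effect anywhere in the declared ranges.
One worked example (base=1, step=2) — score: shift := 24 | ((abs(5) - (0 * base)) >= (5 + step)): false | base := 3 | ((4 / (base - 1)) >= (step * -1)): true | shift := 24 | shift := -3 | result 0; score_new: shift := 24 | ((abs(5) - (0 * base)) >= (5 + step)): false | base := 3 | ((4 / (base - 1)) >= (step * -1)): true | shift := 24 | shift := -3 | result 0; agreement on 0.
Checked all 49 inputs in the declared domain: the outputs agree on every one.
verdict: equivalent


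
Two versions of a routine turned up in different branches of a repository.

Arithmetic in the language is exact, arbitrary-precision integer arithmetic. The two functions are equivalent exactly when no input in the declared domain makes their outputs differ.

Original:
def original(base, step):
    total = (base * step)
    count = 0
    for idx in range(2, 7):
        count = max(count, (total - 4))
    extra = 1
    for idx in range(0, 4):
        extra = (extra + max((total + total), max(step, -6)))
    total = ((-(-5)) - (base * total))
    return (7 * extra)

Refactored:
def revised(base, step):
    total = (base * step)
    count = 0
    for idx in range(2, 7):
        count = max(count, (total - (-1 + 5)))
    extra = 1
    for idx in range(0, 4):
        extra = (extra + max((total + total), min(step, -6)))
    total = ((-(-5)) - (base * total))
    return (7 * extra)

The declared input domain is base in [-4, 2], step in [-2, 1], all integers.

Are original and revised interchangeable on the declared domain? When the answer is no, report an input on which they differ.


The rewrite breaks on base=-4, step=1, where the results are 35 and -161.
original: total becomes -4; next count becomes 0; next at idx=2:; next count becomes 0; next at idx=3:; next count becomes 0; next at idx=4:; next count becomes 0; next at idx=5:; next count becomes 0; next at idx=6:; next count becomes 0; next extra becomes 1; next at idx=0:; next extra becomes 2; next at idx=1:; next extra becomes 3; next at idx=2:; next extra becomes 4; next at idx=3:; next extra becomes 5; next total becomes -11; next final value 35
revised: total becomes -4; next count becomes 0; next at idx=2:; next count becomes 0; next at idx=3:; next count becomes 0; next at idx=4:; next count becomes 0; next at idx=5:; next count becomes 0; next at idx=6:; next count becomes 0; next extra becomes 1; next at idx=0:; next extra becomes -5; next at idx=1:; next extra becomes -11; next at idx=2:; next extra becomes -17; next at idx=3:; next extra becomes -23; next total becomes -11; next final value -161
verdict: not equivalent; witness: base=-4, step=1


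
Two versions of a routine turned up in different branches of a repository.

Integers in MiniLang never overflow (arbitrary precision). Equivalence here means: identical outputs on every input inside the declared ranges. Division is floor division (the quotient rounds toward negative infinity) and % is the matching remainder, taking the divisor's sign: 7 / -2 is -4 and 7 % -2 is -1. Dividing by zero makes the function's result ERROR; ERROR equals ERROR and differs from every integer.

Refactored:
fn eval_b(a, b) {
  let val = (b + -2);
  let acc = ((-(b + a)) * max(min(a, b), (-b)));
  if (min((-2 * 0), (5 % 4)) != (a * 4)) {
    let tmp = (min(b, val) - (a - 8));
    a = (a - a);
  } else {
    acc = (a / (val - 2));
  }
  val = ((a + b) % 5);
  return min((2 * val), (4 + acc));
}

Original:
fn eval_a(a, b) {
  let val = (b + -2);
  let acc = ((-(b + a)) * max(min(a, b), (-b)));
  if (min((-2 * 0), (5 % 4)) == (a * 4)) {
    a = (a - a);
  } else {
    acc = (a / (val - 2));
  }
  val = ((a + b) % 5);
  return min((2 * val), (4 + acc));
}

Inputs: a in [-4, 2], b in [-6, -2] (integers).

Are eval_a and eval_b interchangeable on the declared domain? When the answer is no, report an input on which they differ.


There is a counterexample at a=-4, b=-6: 0 on one side, 8 on the other.
eval_a: val=-8, then acc=60, then (min((-2 * 0), (5 % 4)) == (a * 4)) is false, then acc=0, then val=0, then returns 0
eval_b: val=-8, then acc=60, then (min((-2 * 0), (5 % 4)) != (a * 4)) is true, then tmp=4, then a=0, then val=4, then returns 8
verdict: not equivalent; witness: a=-4, b=-6


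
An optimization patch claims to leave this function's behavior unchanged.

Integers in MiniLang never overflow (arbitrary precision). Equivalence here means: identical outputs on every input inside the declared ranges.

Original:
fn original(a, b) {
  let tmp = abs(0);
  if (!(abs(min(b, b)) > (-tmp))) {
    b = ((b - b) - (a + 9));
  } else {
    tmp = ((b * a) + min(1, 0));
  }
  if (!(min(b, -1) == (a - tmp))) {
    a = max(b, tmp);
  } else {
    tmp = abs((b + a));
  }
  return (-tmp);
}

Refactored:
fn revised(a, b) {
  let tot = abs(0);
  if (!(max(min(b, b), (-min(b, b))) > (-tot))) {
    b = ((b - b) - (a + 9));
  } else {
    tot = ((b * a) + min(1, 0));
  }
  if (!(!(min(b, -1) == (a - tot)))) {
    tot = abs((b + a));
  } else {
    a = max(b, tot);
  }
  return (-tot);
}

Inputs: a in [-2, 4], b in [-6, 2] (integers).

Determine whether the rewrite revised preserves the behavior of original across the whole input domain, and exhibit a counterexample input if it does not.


Behavior is preserved: although min/max/abs usage differs; also local variable names differ; also boolean connective usage differs, the outputs never diverge.
As a probe, take a=-1, b=1: original runs tmp becomes 0; next (!(abs(min(b, b)) > (-tmp))) evaluates to false; next tmp becomes -1; next (!(min(b, -1) == (a - tmp))) evaluates to true; next a becomes 1; next final value 1; revised runs tot becomes 0; next (!(max(min(b, b), (-min(b, b))) > (-tot))) evaluates to false; next tot becomes -1; next (!(!(min(b, -1) == (a - tot)))) evaluates to false; next a becomes 1; next final value 1; both end at 1.
An exhaustive pass over the 63 declared inputs shows identical outputs.
verdict: equivalent


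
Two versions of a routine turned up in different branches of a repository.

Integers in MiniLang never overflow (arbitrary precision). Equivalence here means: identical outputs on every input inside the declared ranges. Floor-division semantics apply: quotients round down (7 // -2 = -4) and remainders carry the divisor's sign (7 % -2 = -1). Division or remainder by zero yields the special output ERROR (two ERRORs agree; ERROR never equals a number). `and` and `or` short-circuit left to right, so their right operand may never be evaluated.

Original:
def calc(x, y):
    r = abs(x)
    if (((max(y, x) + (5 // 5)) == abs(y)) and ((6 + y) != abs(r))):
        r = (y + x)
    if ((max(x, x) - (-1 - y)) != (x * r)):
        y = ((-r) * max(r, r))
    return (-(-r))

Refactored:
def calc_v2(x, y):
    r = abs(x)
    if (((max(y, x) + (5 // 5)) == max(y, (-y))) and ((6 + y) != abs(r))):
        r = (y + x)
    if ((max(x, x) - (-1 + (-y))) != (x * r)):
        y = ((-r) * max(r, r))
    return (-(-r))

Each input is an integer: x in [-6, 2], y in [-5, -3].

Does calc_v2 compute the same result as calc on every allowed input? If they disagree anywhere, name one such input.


The two are interchangeable: min/max/abs usage differs; arithmetic usage differs, and every declared input agrees.
As a probe, take x=-2, y=-4: calc runs r becomes 2; next (((max(y, x) + (5 // 5)) == abs(y)) and ((6 + y) != abs(r))) evaluates to false; next ((max(x, x) - (-1 - y)) != (x * r)) evaluates to true; next y becomes -4; next final value 2; calc_v2 runs r becomes 2; next (((max(y, x) + (5 // 5)) == max(y, (-y))) and ((6 + y) != abs(r))) evaluates to false; next ((max(x, x) - (-1 + (-y))) != (x * r)) evaluates to true; next y becomes -4; next final value 2; both end at 2.
Across all 27 domain points the two functions coincide.
verdict: equivalent


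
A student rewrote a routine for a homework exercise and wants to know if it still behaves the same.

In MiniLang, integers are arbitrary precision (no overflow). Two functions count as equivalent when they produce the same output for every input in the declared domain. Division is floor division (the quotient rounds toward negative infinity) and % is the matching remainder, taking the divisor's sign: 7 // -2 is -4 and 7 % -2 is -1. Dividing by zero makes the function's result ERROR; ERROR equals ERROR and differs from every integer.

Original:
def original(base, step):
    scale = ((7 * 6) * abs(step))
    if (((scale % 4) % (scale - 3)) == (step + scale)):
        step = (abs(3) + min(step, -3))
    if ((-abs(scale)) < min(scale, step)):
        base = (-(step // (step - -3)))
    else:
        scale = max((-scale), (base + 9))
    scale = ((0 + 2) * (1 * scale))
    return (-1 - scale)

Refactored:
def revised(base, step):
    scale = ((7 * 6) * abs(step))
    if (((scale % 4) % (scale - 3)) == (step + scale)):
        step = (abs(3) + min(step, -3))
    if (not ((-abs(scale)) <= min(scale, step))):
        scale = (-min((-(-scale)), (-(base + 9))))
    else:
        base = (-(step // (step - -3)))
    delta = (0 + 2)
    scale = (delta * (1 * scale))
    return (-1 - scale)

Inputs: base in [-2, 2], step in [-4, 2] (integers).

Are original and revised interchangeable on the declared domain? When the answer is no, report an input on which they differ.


There is a counterexample at base=-2, step=0: -15 on one side, -1 on the other.
original: scale = 0; (((scale % 4) % (scale - 3)) == (step + scale)) -> true; step = 0; ((-abs(scale)) < min(scale, step)) -> false; scale = 7; scale = 14; return -15
revised: scale = 0; (((scale % 4) % (scale - 3)) == (step + scale)) -> true; step = 0; (not ((-abs(scale)) <= min(scale, step))) -> false; base = 0; delta = 2; scale = 0; return -1
verdict: not equivalent; witness: base=-2, step=0


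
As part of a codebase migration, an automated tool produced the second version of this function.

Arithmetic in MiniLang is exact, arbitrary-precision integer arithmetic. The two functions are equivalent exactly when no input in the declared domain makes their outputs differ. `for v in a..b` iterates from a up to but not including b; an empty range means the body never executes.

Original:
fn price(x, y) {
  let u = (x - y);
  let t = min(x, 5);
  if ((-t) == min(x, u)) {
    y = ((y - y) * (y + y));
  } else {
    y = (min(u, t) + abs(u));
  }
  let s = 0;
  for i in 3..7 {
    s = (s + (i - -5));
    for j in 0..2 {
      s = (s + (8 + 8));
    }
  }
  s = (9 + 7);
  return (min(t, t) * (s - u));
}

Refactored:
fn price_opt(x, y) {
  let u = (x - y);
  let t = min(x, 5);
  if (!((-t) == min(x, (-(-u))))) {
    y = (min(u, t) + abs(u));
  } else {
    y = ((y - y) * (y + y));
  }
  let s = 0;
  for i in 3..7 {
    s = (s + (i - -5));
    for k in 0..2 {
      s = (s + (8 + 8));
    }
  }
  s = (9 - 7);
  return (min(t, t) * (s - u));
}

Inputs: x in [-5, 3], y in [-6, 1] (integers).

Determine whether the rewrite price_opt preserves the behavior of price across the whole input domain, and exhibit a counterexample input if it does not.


These are not equivalent — on x=-5, y=-6 the outputs split (-75 vs -5).
price: u becomes 1; next t becomes -5; next ((-t) == min(x, u)) evaluates to false; next y becomes -4; next s becomes 0; next at i=3:; next s becomes 8; next at j=0:; next s becomes 24; next at j=1:; next s becomes 40; next at i=4:; next s becomes 49; next at j=0:; next s becomes 65; next at j=1:; next s becomes 81; next at i=5:; next s becomes 91; next at j=0:; next s becomes 107; next at j=1:; next s becomes 123; next at i=6:; next s becomes 134; next at j=0:; next s becomes 150; next at j=1:; next s becomes 166; next s becomes 16; next final value -75
price_opt: u becomes 1; next t becomes -5; next (!((-t) == min(x, (-(-u))))) evaluates to true; next y becomes -4; next s becomes 0; next at i=3:; next s becomes 8; next at k=0:; next s becomes 24; next at k=1:; next s becomes 40; next at i=4:; next s becomes 49; next at k=0:; next s becomes 65; next at k=1:; next s becomes 81; next at i=5:; next s becomes 91; next at k=0:; next s becomes 107; next at k=1:; next s becomes 123; next at i=6:; next s becomes 134; next at k=0:; next s becomes 150; next at k=1:; next s becomes 166; next s becomes 2; next final value -5
verdict: not equivalent; witness: x=-5, y=-6


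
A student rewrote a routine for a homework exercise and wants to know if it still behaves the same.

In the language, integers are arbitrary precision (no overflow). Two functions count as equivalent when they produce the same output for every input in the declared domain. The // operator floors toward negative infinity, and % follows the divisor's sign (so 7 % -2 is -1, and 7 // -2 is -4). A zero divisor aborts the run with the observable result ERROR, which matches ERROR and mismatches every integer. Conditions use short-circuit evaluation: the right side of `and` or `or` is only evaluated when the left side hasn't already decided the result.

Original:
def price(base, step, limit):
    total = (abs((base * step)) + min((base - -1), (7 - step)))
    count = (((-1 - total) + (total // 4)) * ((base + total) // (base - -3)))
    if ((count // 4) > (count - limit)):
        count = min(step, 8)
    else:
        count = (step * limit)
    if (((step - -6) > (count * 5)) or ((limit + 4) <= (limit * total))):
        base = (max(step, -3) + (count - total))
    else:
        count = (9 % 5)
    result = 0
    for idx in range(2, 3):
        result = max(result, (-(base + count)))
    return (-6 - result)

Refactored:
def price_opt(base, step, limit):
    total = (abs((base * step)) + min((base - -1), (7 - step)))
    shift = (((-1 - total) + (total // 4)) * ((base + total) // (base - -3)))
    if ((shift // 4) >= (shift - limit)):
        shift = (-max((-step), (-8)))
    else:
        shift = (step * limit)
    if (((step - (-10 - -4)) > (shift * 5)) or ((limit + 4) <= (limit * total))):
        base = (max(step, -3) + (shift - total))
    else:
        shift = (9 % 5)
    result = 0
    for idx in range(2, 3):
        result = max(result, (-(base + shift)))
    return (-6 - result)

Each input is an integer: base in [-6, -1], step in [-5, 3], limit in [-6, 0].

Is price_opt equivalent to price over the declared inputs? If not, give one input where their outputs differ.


These are not equivalent — on base=-6, step=-1, limit=-1 the outputs split (-8 vs -10).
price: total = 1; count = -2; ((count // 4) > (count - limit)) -> false; count = 1; (((step - -6) > (count * 5)) or ((limit + 4) <= (limit * total))) -> false; count = 4; result = 0; [idx=2]; result = 2; return -8
price_opt: total = 1; shift = -2; ((shift // 4) >= (shift - limit)) -> true; shift = -1; (((step - (-10 - -4)) > (shift * 5)) or ((limit + 4) <= (limit * total))) -> true; base = -3; result = 0; [idx=2]; result = 4; return -10
verdict: not equivalent; witness: base=-6, step=-1, limit=-1


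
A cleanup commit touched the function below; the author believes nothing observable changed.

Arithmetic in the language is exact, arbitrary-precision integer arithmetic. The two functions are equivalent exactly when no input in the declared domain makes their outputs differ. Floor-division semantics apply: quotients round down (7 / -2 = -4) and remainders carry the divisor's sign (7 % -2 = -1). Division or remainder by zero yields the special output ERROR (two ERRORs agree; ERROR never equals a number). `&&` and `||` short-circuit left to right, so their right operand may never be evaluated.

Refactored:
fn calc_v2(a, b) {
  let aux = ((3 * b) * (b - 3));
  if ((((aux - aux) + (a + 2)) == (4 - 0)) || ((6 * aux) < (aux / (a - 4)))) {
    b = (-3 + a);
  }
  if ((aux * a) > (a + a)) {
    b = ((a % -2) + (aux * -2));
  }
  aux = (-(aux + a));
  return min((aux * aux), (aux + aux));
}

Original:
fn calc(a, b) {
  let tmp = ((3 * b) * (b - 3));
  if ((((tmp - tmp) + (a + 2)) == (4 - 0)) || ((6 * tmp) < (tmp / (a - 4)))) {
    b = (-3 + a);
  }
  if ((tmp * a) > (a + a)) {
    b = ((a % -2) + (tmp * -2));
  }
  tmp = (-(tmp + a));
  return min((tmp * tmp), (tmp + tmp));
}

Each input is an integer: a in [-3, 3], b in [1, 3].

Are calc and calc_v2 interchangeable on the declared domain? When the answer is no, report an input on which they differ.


Reading the diff, among the changes: local variable names differ.
Spot check at a=-3, b=3 — calc: tmp := 0 | ((((tmp - tmp) + (a + 2)) == (4 - 0)) || ((6 * tmp) < (tmp / (a - 4)))): false | ((tmp * a) > (a + a)): true | b := -1 | tmp := 3 | result 6. calc_v2: aux := 0 | ((((aux - aux) + (a + 2)) == (4 - 0)) || ((6 * aux) < (aux / (a - 4)))): false | ((aux * a) > (a + a)): true | b := -1 | aux := 3 | result 6. Both give 6.
An exhaustive pass over the 21 declared inputs shows identical outputs.
verdict: equivalent
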